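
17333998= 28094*617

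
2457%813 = 18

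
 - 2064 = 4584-6648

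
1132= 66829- 65697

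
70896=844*84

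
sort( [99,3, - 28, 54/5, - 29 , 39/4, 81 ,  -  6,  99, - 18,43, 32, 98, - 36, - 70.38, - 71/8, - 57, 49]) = [-70.38, - 57, - 36, - 29, - 28, - 18, - 71/8,-6 , 3, 39/4 , 54/5, 32, 43, 49, 81,98, 99, 99 ] 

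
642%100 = 42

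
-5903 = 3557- 9460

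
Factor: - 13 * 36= - 468  =  -2^2*3^2* 13^1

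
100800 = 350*288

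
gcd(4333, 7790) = 1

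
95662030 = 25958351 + 69703679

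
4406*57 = 251142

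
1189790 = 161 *7390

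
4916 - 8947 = - 4031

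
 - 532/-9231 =532/9231 = 0.06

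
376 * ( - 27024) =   -  10161024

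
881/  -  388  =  -3 + 283/388 = - 2.27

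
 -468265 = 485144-953409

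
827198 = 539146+288052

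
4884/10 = 488  +  2/5= 488.40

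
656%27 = 8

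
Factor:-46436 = -2^2* 13^1*19^1 * 47^1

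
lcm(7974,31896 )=31896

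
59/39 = 59/39 = 1.51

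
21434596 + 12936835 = 34371431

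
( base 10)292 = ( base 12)204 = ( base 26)B6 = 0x124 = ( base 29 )A2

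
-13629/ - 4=13629/4 = 3407.25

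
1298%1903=1298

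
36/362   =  18/181 = 0.10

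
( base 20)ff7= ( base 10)6307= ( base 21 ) E67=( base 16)18A3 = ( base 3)22122121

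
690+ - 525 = 165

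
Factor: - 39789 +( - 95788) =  - 135577 =- 13^1*10429^1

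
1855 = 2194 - 339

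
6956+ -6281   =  675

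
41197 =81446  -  40249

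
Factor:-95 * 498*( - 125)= 5913750 = 2^1*3^1 * 5^4*19^1*83^1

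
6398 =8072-1674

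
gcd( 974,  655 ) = 1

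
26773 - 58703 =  - 31930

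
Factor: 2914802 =2^1*11^1*132491^1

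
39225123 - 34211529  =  5013594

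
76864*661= 50807104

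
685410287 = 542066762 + 143343525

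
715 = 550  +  165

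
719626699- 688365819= 31260880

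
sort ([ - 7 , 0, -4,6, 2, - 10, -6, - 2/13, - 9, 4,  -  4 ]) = [-10, -9,  -  7, - 6,-4, - 4,-2/13,  0,2,  4,6 ] 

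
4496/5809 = 4496/5809 = 0.77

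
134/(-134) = - 1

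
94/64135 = 94/64135 = 0.00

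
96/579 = 32/193 = 0.17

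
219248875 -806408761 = - 587159886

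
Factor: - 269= -269^1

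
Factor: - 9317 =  -7^1*11^3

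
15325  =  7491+7834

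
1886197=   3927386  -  2041189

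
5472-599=4873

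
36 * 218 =7848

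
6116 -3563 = 2553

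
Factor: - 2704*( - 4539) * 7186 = 2^5*3^1 *13^2*17^1*89^1*3593^1 = 88197054816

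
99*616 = 60984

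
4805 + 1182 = 5987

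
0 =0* 44455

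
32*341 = 10912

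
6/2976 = 1/496 = 0.00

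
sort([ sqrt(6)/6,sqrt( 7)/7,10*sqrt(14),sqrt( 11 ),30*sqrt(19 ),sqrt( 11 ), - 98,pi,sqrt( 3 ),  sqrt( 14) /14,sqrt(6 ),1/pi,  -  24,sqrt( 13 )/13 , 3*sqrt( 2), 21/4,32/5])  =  [ - 98, - 24,  sqrt( 14 ) /14,  sqrt( 13 )/13, 1/pi,sqrt( 7)/7 , sqrt(6 ) /6, sqrt( 3),sqrt( 6 ), pi,sqrt( 11),sqrt(11 ),3*sqrt(2) , 21/4,32/5 , 10*sqrt(14), 30*sqrt( 19 )]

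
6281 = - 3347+9628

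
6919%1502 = 911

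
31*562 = 17422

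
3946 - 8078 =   -  4132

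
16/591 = 16/591 = 0.03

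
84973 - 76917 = 8056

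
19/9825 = 19/9825 = 0.00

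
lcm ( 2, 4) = 4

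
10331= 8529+1802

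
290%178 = 112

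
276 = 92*3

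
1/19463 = 1/19463 = 0.00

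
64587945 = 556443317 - 491855372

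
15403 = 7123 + 8280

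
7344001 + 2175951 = 9519952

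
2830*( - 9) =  - 25470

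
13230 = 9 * 1470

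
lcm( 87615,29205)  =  87615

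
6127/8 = 765+ 7/8 = 765.88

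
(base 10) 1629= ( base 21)3EC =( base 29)1R5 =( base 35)1BJ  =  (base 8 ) 3135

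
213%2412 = 213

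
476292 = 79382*6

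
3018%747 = 30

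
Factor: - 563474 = -2^1*281737^1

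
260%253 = 7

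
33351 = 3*11117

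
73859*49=3619091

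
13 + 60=73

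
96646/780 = 48323/390 = 123.91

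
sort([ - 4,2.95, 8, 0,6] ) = [ - 4, 0, 2.95,6, 8]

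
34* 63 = 2142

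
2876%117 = 68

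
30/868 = 15/434 = 0.03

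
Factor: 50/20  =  5/2 = 2^( - 1) * 5^1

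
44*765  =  33660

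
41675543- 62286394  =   - 20610851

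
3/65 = 3/65 = 0.05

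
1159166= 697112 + 462054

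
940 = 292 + 648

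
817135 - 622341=194794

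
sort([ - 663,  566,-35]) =[ - 663 , - 35,566]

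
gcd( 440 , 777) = 1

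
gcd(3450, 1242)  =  138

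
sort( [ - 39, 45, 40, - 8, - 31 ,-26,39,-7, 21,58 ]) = [ - 39,  -  31,-26 ,-8,-7,21,39, 40, 45,58 ]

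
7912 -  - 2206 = 10118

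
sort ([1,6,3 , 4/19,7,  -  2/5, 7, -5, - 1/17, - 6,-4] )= [ - 6, - 5 , -4,  -  2/5, - 1/17,4/19, 1,3,6,  7, 7] 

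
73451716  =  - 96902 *( - 758)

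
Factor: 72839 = 13^2*431^1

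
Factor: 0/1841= 0 =0^1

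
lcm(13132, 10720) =525280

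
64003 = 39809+24194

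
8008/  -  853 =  - 8008/853 = - 9.39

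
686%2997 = 686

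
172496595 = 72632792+99863803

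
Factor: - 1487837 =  - 13^1*193^1*593^1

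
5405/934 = 5405/934 = 5.79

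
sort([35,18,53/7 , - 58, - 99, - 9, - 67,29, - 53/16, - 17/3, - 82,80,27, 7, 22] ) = [ - 99, - 82, - 67, - 58, - 9, - 17/3, - 53/16,7, 53/7,  18, 22,  27,29,35 , 80]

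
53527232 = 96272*556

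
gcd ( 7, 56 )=7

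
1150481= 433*2657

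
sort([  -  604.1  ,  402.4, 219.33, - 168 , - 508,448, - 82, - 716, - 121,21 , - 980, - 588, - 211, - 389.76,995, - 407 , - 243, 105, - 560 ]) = [ - 980, - 716, - 604.1, - 588,  -  560, -508, - 407, - 389.76, - 243, - 211, - 168 ,-121,-82,21,105, 219.33,  402.4,448, 995]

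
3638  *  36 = 130968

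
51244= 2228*23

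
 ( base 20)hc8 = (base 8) 15610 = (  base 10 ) 7048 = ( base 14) 27d6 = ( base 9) 10601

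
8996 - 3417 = 5579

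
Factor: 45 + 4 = 49 =7^2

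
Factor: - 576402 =-2^1*3^1*17^1*5651^1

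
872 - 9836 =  - 8964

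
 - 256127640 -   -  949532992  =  693405352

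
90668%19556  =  12444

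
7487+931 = 8418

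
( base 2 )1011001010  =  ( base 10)714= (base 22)1aa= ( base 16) 2ca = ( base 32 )ma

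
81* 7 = 567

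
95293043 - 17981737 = 77311306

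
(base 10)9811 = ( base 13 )4609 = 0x2653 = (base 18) 1c51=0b10011001010011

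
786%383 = 20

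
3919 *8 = 31352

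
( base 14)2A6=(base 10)538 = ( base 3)201221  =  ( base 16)21A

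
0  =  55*0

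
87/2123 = 87/2123 = 0.04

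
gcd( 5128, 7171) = 1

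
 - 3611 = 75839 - 79450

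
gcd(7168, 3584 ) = 3584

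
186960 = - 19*( - 9840 )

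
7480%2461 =97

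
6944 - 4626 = 2318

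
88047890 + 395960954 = 484008844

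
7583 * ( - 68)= - 515644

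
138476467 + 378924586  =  517401053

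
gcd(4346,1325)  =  53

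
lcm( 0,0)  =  0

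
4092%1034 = 990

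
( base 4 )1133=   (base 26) 3H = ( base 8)137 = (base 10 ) 95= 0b1011111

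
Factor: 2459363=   2459363^1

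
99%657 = 99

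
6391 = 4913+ 1478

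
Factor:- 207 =-3^2*23^1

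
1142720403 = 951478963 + 191241440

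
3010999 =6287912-3276913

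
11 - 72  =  -61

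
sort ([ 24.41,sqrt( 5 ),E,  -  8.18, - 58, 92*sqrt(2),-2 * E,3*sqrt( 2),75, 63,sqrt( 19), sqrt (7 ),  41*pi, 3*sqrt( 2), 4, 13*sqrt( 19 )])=[  -  58,  -  8.18 , - 2*E, sqrt(5), sqrt(7), E, 4,3*sqrt( 2), 3*sqrt( 2),sqrt(19), 24.41  ,  13*sqrt(19),  63,  75,41*pi, 92*sqrt( 2)]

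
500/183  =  500/183 = 2.73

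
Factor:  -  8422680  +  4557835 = - 3864845 = - 5^1*151^1*5119^1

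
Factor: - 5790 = - 2^1*3^1*5^1*193^1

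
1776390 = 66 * 26915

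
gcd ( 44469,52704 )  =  1647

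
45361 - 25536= 19825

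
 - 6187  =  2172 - 8359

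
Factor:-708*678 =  - 480024 = - 2^3*3^2*59^1*113^1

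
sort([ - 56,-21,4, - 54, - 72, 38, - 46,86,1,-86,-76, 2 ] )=[ - 86,- 76, - 72, - 56 , - 54, - 46, - 21, 1, 2,4 , 38,86 ]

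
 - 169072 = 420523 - 589595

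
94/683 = 94/683 = 0.14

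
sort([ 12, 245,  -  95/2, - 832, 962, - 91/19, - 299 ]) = [ - 832, - 299,- 95/2,-91/19, 12, 245 , 962 ]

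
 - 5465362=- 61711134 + 56245772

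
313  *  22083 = 6911979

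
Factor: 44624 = 2^4*2789^1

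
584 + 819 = 1403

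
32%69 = 32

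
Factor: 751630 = 2^1*5^1*11^1*6833^1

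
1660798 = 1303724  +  357074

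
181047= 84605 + 96442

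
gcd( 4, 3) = 1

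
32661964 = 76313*428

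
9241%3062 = 55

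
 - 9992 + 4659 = -5333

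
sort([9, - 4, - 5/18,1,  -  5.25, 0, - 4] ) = [ - 5.25, -4, - 4 , - 5/18, 0,1,9 ]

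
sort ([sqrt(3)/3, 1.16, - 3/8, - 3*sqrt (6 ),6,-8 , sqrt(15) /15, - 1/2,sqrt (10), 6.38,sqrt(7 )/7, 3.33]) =[ - 8, - 3*sqrt(6 ), - 1/2, - 3/8, sqrt(15 )/15,sqrt(7)/7, sqrt(3 )/3,1.16, sqrt(10) , 3.33, 6, 6.38]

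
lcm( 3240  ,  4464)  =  200880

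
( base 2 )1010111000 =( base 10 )696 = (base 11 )583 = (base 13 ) 417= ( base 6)3120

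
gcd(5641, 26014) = 1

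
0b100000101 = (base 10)261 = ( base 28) 99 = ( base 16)105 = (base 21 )c9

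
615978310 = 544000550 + 71977760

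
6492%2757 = 978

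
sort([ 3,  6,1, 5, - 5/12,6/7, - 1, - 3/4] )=[- 1, - 3/4, -5/12,6/7,1,3,5, 6]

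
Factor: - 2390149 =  - 17^1*59^1*2383^1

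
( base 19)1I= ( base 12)31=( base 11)34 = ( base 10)37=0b100101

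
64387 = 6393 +57994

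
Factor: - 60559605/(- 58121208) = 2^ (-3 )*5^1*43^(-1 )*89^1*15121^1 *18773^(-1 ) = 6728845/6457912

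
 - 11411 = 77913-89324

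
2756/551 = 5  +  1/551 = 5.00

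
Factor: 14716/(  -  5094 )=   -  2^1*3^( - 2) * 13^1= - 26/9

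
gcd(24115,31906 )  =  371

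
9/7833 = 3/2611  =  0.00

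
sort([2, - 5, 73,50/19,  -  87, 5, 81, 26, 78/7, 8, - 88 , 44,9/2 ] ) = [ - 88, - 87,-5,  2,50/19,9/2,5, 8, 78/7, 26,  44 , 73, 81 ]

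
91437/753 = 30479/251  =  121.43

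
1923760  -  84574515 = - 82650755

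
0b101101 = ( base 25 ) 1K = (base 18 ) 29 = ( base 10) 45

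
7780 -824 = 6956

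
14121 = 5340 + 8781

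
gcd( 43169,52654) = 7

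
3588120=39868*90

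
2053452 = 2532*811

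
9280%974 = 514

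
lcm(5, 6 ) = 30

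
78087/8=9760 + 7/8= 9760.88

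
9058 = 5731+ 3327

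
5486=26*211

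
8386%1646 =156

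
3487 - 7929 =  - 4442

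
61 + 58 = 119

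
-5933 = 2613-8546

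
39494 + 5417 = 44911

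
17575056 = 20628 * 852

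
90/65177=90/65177 = 0.00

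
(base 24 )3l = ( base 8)135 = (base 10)93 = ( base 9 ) 113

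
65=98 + - 33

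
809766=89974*9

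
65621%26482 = 12657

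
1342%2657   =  1342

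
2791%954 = 883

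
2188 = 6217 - 4029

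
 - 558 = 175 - 733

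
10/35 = 2/7 = 0.29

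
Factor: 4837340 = 2^2*5^1 * 241867^1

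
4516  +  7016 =11532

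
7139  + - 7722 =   -  583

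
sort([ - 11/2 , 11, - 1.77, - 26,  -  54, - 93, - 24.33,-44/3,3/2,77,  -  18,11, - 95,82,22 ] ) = [- 95, - 93, - 54,-26,-24.33, - 18, - 44/3,  -  11/2, - 1.77,3/2, 11, 11,22,77,82]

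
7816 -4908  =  2908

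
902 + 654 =1556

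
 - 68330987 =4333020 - 72664007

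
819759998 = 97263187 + 722496811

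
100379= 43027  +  57352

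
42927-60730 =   -  17803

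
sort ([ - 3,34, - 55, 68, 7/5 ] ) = [  -  55,-3, 7/5, 34,68 ]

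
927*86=79722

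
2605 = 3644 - 1039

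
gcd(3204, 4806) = 1602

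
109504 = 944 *116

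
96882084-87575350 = 9306734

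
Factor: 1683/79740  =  187/8860 = 2^ ( - 2) * 5^( - 1 )*11^1*17^1 * 443^(- 1)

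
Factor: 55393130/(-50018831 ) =  -  2^1* 5^1*13^2*73^1*449^1*1889^(-1) * 26479^(-1 )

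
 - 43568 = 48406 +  - 91974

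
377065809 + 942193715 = 1319259524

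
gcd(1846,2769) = 923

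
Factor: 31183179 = 3^1*31^1*331^1*1013^1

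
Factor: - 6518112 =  - 2^5* 3^1*43^1*1579^1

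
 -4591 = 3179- 7770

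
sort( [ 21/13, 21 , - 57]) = [ - 57,21/13,21]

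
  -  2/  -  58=1/29 = 0.03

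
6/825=2/275 = 0.01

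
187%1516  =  187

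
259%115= 29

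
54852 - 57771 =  - 2919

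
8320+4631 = 12951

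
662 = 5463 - 4801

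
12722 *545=6933490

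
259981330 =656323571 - 396342241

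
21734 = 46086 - 24352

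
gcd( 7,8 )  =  1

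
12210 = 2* 6105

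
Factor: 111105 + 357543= 468648= 2^3*3^2* 23^1*283^1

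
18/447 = 6/149 = 0.04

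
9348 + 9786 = 19134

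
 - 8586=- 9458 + 872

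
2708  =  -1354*( - 2)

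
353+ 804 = 1157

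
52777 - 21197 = 31580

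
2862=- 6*(-477)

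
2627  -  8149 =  - 5522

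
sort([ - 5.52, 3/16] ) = [ -5.52, 3/16 ]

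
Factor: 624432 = 2^4* 3^1*13009^1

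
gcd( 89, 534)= 89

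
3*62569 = 187707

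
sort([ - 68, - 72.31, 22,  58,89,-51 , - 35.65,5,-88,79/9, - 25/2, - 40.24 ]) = [-88,  -  72.31, - 68,- 51, - 40.24, - 35.65, - 25/2,5,79/9,22 , 58, 89]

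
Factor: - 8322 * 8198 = -68223756 = -  2^2 * 3^1*19^1*73^1*4099^1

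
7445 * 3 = 22335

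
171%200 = 171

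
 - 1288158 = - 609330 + -678828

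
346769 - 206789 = 139980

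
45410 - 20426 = 24984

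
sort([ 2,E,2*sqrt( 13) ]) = [ 2, E, 2*sqrt(13)]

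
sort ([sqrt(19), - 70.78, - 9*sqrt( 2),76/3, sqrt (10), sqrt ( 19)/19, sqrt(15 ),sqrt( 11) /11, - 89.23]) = [ - 89.23,  -  70.78 , - 9 * sqrt( 2 ),sqrt( 19 )/19, sqrt (11 ) /11,sqrt(10 ) , sqrt( 15 ) , sqrt( 19) , 76/3]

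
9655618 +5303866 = 14959484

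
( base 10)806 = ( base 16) 326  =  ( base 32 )P6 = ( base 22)1ee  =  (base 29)rn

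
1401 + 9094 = 10495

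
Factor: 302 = 2^1 * 151^1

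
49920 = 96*520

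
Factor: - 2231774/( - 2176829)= 2^1*587^1*1901^1 * 2176829^(-1)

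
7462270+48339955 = 55802225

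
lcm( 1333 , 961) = 41323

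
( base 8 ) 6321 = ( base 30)3jb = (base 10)3281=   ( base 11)2513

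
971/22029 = 971/22029 = 0.04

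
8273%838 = 731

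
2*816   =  1632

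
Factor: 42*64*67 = 2^7*3^1 * 7^1*67^1 = 180096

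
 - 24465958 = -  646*37873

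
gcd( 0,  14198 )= 14198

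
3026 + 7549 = 10575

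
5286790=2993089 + 2293701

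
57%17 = 6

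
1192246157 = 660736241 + 531509916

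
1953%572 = 237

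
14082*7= 98574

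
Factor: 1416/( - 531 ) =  - 2^3*3^ ( - 1) = -  8/3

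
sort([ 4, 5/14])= [ 5/14,4 ] 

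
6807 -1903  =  4904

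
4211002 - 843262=3367740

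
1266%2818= 1266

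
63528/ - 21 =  - 3026+6/7 =-3025.14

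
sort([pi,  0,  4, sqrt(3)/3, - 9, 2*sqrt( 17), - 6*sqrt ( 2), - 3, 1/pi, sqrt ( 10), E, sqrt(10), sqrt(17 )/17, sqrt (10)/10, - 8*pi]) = [ - 8*pi, - 9,-6*sqrt(2 ), - 3 , 0,sqrt( 17) /17,sqrt(10)/10,1/pi,  sqrt(3)/3, E,pi, sqrt( 10),sqrt(10), 4, 2 * sqrt( 17) ] 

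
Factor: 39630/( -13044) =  - 2^ ( - 1 ) * 5^1*1087^(- 1)*1321^1 = - 6605/2174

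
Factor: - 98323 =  - 98323^1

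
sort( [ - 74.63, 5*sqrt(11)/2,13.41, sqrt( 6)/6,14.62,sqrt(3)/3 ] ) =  [ - 74.63,sqrt( 6)/6,sqrt(3 )/3, 5*sqrt( 11)/2,  13.41,14.62]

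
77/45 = 77/45 = 1.71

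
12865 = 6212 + 6653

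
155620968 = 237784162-82163194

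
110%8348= 110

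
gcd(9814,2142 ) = 14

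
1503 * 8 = 12024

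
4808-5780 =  - 972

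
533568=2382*224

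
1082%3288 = 1082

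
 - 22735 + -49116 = - 71851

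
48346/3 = 16115 + 1/3 =16115.33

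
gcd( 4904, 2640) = 8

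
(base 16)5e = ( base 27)3d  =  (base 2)1011110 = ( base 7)163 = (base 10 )94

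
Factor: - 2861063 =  - 2861063^1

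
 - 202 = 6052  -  6254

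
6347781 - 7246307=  - 898526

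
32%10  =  2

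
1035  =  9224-8189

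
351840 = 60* 5864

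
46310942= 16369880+29941062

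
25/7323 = 25/7323 = 0.00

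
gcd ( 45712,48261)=1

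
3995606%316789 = 194138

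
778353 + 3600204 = 4378557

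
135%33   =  3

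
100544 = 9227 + 91317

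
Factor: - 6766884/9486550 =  - 2^1* 3^2 *5^ ( - 2)*17^1 * 337^( - 1)*563^( - 1) * 11057^1 = - 3383442/4743275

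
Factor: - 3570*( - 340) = 2^3* 3^1 * 5^2*7^1*17^2 =1213800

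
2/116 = 1/58 = 0.02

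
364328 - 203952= 160376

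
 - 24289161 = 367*( - 66183 ) 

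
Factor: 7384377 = 3^1*7^1*11^1*13^1*2459^1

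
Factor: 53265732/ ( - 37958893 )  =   - 2^2*3^1 * 7^( - 1)* 13^1*341447^1*5422699^( - 1)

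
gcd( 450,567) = 9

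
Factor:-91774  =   - 2^1 * 45887^1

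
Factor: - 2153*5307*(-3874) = 44264211654 = 2^1*3^1*13^1 * 29^1*61^1*149^1*2153^1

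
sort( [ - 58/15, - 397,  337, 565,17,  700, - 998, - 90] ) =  [ - 998, - 397,-90, - 58/15, 17, 337,565,700]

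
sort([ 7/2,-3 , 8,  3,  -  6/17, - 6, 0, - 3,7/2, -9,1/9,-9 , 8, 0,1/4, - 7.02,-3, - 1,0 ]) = [ - 9, - 9, - 7.02,- 6,-3 , - 3, - 3,-1, - 6/17 , 0,0,0,  1/9 , 1/4,3, 7/2,7/2,  8  ,  8] 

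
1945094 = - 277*( - 7022)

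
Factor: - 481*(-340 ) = 2^2*5^1 * 13^1*17^1 * 37^1 = 163540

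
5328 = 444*12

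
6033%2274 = 1485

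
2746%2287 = 459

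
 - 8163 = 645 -8808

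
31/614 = 31/614 = 0.05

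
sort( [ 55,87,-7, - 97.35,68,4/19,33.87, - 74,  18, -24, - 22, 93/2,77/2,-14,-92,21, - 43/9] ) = [ - 97.35,-92,- 74, - 24, - 22,-14,-7, - 43/9,4/19,18,21, 33.87, 77/2,93/2, 55,68,87]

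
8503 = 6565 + 1938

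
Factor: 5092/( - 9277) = - 2^2*19^1*67^1*9277^(  -  1 )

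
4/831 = 4/831 = 0.00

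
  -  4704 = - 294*16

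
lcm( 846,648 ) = 30456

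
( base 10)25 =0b11001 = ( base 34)p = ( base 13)1c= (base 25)10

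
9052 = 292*31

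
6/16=3/8 =0.38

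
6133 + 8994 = 15127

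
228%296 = 228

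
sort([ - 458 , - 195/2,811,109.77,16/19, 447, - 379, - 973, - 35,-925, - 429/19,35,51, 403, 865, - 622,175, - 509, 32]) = [ - 973, - 925, - 622, - 509, - 458, - 379, - 195/2, -35, - 429/19,16/19,32,35, 51,109.77,175,403  ,  447, 811, 865]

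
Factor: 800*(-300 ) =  - 240000=- 2^7*3^1*5^4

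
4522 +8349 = 12871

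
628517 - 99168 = 529349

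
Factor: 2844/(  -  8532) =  - 3^( -1) = - 1/3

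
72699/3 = 24233 = 24233.00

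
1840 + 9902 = 11742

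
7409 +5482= 12891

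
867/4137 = 289/1379 = 0.21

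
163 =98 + 65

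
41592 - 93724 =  - 52132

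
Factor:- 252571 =-11^1*22961^1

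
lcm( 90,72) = 360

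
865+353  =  1218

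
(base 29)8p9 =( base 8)16446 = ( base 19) 11ce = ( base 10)7462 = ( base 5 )214322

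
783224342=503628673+279595669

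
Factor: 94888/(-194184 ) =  - 3^(-3)*31^(-1)*409^1 = - 409/837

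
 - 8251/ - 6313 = 1 + 1938/6313 = 1.31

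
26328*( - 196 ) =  - 5160288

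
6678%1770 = 1368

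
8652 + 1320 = 9972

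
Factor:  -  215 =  -5^1*43^1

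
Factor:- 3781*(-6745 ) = 25502845 = 5^1*19^2*71^1*199^1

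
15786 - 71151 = - 55365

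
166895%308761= 166895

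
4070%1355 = 5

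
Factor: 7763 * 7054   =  54760202 = 2^1 * 7^1 * 1109^1*3527^1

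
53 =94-41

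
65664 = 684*96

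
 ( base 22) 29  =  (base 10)53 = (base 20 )2d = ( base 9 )58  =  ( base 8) 65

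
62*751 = 46562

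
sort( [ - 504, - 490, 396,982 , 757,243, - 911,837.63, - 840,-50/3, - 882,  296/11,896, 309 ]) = [-911, - 882,-840, - 504, - 490,-50/3, 296/11,  243,309, 396,  757,837.63,896,  982 ]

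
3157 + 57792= 60949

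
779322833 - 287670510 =491652323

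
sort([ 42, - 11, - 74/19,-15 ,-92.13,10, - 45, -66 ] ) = [  -  92.13, - 66, - 45, - 15 ,-11,- 74/19,10,42]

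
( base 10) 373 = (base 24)FD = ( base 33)ba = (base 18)12D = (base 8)565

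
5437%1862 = 1713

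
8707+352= 9059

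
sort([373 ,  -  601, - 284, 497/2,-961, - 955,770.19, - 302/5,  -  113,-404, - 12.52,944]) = [ - 961, - 955, - 601, - 404, - 284, - 113, - 302/5 , - 12.52,497/2, 373,  770.19, 944] 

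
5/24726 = 5/24726 = 0.00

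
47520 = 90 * 528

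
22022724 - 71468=21951256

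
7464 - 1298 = 6166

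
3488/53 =65 + 43/53 = 65.81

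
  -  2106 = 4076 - 6182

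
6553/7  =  936 + 1/7 = 936.14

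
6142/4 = 3071/2= 1535.50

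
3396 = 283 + 3113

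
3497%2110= 1387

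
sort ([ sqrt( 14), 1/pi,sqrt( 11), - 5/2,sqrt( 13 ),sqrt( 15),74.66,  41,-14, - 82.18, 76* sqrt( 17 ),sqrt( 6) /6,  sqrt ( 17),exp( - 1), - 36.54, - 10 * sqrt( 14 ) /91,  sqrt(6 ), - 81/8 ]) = [ - 82.18, - 36.54, - 14, - 81/8, - 5/2, - 10*sqrt( 14 ) /91, 1/pi,exp( - 1), sqrt(6 )/6,sqrt( 6 ),sqrt( 11 ), sqrt( 13),sqrt (14), sqrt( 15 ),sqrt( 17),41,74.66, 76 * sqrt( 17 )]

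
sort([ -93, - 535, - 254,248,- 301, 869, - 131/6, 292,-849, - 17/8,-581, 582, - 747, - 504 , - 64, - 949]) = [ - 949, - 849, - 747, - 581 , - 535,  -  504, -301, - 254, - 93, - 64, - 131/6, - 17/8, 248,292, 582,869]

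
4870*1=4870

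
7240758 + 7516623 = 14757381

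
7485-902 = 6583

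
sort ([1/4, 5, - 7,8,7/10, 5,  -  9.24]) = [ - 9.24, - 7,  1/4, 7/10,  5, 5  ,  8]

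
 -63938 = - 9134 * 7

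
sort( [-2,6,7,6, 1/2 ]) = [-2,1/2,6,  6, 7] 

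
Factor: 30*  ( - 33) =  - 990 = - 2^1 * 3^2*5^1*11^1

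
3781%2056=1725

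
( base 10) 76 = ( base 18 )44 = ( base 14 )56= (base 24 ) 34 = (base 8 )114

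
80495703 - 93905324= - 13409621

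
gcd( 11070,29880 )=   90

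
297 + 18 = 315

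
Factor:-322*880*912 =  - 2^9*3^1 * 5^1*7^1*11^1* 19^1*23^1 = - 258424320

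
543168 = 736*738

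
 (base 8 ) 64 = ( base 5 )202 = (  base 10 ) 52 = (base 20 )2c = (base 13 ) 40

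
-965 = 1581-2546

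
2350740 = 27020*87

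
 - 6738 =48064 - 54802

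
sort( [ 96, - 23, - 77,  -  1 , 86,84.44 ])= [  -  77, - 23, - 1,84.44, 86,96 ] 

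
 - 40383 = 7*( - 5769) 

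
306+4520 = 4826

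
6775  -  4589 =2186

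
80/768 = 5/48  =  0.10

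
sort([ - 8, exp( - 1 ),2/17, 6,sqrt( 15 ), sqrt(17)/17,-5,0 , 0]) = [ - 8, - 5,  0,0,  2/17,sqrt( 17)/17,exp(-1 ), sqrt( 15),6]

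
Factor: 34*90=2^2*  3^2 * 5^1*17^1 = 3060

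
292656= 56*5226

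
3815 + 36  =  3851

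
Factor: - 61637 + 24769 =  - 2^2* 13^1 * 709^1 = - 36868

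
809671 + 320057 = 1129728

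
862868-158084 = 704784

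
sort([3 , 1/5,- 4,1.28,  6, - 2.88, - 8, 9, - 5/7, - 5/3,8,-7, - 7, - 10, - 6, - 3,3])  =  [-10,-8, - 7, - 7, - 6,-4, - 3 ,-2.88, - 5/3,- 5/7, 1/5,  1.28,3, 3,6, 8,9]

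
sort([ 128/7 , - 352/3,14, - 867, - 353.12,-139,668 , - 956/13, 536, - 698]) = [ - 867, - 698 ,- 353.12 ,-139, - 352/3, - 956/13, 14,128/7,536,668] 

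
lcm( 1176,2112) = 103488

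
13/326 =13/326= 0.04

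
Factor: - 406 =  - 2^1*7^1 * 29^1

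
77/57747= 77/57747 =0.00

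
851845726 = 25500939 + 826344787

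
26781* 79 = 2115699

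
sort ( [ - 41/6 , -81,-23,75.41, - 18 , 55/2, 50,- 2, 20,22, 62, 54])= [ -81,- 23,  -  18, - 41/6,- 2, 20, 22 , 55/2,50, 54, 62,75.41 ]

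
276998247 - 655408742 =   -  378410495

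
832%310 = 212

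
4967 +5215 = 10182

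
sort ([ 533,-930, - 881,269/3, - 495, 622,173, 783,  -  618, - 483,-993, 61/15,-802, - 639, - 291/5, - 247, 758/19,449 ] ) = [ - 993, - 930,- 881, -802,- 639 , - 618 , - 495, - 483, - 247, - 291/5, 61/15, 758/19, 269/3,  173,449, 533,622, 783]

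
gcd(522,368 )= 2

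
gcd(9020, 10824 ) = 1804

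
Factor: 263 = 263^1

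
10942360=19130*572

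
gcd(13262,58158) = 2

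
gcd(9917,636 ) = 1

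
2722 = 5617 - 2895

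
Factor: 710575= 5^2*  43^1*661^1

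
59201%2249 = 727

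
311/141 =311/141 = 2.21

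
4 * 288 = 1152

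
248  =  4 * 62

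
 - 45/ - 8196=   15/2732 = 0.01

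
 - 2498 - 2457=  - 4955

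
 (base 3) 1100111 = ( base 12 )6a1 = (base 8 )1731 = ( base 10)985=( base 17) 36G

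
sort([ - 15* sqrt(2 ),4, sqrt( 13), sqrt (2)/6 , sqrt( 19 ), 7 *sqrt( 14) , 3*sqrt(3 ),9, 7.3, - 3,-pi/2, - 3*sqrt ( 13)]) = [- 15*sqrt(2 ), -3 * sqrt( 13 ),  -  3,  -  pi/2, sqrt(2)/6, sqrt(13), 4, sqrt( 19 ), 3*sqrt(3 ), 7.3, 9,  7*sqrt( 14 )] 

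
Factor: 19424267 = 173^1*112279^1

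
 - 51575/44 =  - 1173 + 37/44 = - 1172.16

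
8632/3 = 2877 + 1/3= 2877.33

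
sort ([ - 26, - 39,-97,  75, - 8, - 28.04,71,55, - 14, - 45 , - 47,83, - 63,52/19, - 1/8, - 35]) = [ - 97,-63, - 47,-45, - 39, - 35,- 28.04, - 26, - 14, - 8, - 1/8,52/19, 55,71,75,83]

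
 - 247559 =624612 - 872171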